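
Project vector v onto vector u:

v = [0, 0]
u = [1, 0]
v·u = (0)(1) + (0)(0) = 0
u·u = (1)² + (0)² = 1
proj_u(v) = (v·u / u·u) × u = (0/1) × u = (0) × u

proj_u(v) = [0, 0]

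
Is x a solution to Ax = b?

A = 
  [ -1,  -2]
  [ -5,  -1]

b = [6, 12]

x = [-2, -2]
Yes

Ax = [6, 12] = b ✓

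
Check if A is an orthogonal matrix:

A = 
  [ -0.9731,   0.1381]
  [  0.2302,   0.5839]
No

AᵀA = 
  [  0.9999,   0]
  [  0,   0.3600]
≠ I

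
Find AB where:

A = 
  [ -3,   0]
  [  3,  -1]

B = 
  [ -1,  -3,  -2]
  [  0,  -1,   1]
A is 2×2 and B is 2×3, so AB is 2×3. Each entry is (row of A)·(column of B):
AB[1,1] = (-3)(-1) + (0)(0) = 3
AB[1,2] = (-3)(-3) + (0)(-1) = 9
AB[1,3] = (-3)(-2) + (0)(1) = 6
AB[2,1] = (3)(-1) + (-1)(0) = -3
AB[2,2] = (3)(-3) + (-1)(-1) = -8
AB[2,3] = (3)(-2) + (-1)(1) = -7

AB = 
  [  3,   9,   6]
  [ -3,  -8,  -7]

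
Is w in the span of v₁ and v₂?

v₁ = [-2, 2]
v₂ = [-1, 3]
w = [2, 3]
Yes

Form the augmented matrix and row-reduce:
[v₁|v₂|w] = 
  [ -2,  -1,   2]
  [  2,   3,   3]
R2 → R2 + (1)·R1
REF = 
  [ -2,  -1,   2]
  [  0,   2,   5]

No row of the form [0 0 | nonzero], so the system is consistent. Back-substitution gives c₁ = -9/4, c₂ = 5/2: w = (-9/4)·v₁ + (5/2)·v₂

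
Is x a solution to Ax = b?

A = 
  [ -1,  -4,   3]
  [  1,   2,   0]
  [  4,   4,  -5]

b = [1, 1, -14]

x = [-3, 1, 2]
No

Ax = [5, -1, -18] ≠ b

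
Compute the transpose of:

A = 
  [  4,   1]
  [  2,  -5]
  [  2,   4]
Aᵀ = 
  [  4,   2,   2]
  [  1,  -5,   4]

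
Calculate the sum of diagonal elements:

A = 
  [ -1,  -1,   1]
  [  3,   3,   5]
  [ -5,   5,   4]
6

tr(A) = -1 + 3 + 4 = 6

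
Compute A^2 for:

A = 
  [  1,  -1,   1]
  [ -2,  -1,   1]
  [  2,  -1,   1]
A² = A·A:
A²[1,1] = (1)(1) + (-1)(-2) + (1)(2) = 5
A²[1,2] = (1)(-1) + (-1)(-1) + (1)(-1) = -1
A²[1,3] = (1)(1) + (-1)(1) + (1)(1) = 1
A²[2,1] = (-2)(1) + (-1)(-2) + (1)(2) = 2
A²[2,2] = (-2)(-1) + (-1)(-1) + (1)(-1) = 2
A²[2,3] = (-2)(1) + (-1)(1) + (1)(1) = -2
A²[3,1] = (2)(1) + (-1)(-2) + (1)(2) = 6
A²[3,2] = (2)(-1) + (-1)(-1) + (1)(-1) = -2
A²[3,3] = (2)(1) + (-1)(1) + (1)(1) = 2
A² = 
  [  5,  -1,   1]
  [  2,   2,  -2]
  [  6,  -2,   2]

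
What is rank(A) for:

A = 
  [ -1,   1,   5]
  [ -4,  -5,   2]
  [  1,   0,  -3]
rank(A) = 2

Row reduce:
R2 → R2 - (4)·R1
R3 → R3 + (1)·R1
R3 → R3 + (1/9)·R2
REF = 
  [ -1,   1,   5]
  [  0,  -9, -18]
  [  0,   0,   0]
Pivot columns: 1, 2 → 2 pivots.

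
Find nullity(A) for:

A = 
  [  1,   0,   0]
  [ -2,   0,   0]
nullity(A) = 2

Row reduce:
R2 → R2 + (2)·R1
REF = 
  [  1,   0,   0]
  [  0,   0,   0]
Pivot columns: 1 → 1 pivot.
rank(A) = 1, so nullity(A) = 3 - 1 = 2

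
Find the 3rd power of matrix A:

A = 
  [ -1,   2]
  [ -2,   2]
A^3 = 
  [ -1,  -2]
  [  2,  -4]

A² = A·A:
A²[1,1] = (-1)(-1) + (2)(-2) = -3
A²[1,2] = (-1)(2) + (2)(2) = 2
A²[2,1] = (-2)(-1) + (2)(-2) = -2
A²[2,2] = (-2)(2) + (2)(2) = 0
A² = 
  [ -3,   2]
  [ -2,   0]

A^3 = A^2·A:
A^3[1,1] = (-3)(-1) + (2)(-2) = -1
A^3[1,2] = (-3)(2) + (2)(2) = -2
A^3[2,1] = (-2)(-1) + (0)(-2) = 2
A^3[2,2] = (-2)(2) + (0)(2) = -4
A^3 = 
  [ -1,  -2]
  [  2,  -4]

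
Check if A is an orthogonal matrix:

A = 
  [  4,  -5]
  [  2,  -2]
No

AᵀA = 
  [ 20, -24]
  [-24,  29]
≠ I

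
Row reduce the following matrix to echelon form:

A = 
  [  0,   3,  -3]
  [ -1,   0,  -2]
Row operations:
Swap R1 ↔ R2

Resulting echelon form:
REF = 
  [ -1,   0,  -2]
  [  0,   3,  -3]

Rank = 2 (number of non-zero pivot rows).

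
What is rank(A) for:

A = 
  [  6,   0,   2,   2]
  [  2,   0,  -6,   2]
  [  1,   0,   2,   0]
rank(A) = 2

Row reduce:
R2 → R2 - (1/3)·R1
R3 → R3 - (1/6)·R1
R3 → R3 + (1/4)·R2
REF = 
  [    6,     0,     2,     2]
  [    0,     0, -20/3,   4/3]
  [    0,     0,     0,     0]
Pivot columns: 1, 3 → 2 pivots.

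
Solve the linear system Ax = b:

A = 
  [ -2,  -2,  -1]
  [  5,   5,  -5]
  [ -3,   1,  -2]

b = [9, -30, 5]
x = [-3, -2, 1]

Row reduce the augmented matrix [A|b]:
R2 → R2 + (5/2)·R1
R3 → R3 - (3/2)·R1
Swap R2 ↔ R3
REF = 
  [   -2,    -2,    -1,     9]
  [    0,     4,  -1/2, -17/2]
  [    0,     0, -15/2, -15/2]

Back-substitution:
x₃ = (-15/2) / (-15/2) = 1
x₂ = (-17/2 - (-1/2)(1)) / 4 = -2
x₁ = (9 - (-2)(-2) - (-1)(1)) / (-2) = -3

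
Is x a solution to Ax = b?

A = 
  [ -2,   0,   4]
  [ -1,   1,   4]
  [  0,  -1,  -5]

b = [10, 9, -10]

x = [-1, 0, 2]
Yes

Ax = [10, 9, -10] = b ✓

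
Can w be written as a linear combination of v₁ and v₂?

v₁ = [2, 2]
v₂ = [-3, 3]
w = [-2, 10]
Yes

Form the augmented matrix and row-reduce:
[v₁|v₂|w] = 
  [  2,  -3,  -2]
  [  2,   3,  10]
R2 → R2 - (1)·R1
REF = 
  [  2,  -3,  -2]
  [  0,   6,  12]

No row of the form [0 0 | nonzero], so the system is consistent. Back-substitution gives c₁ = 2, c₂ = 2: w = (2)·v₁ + (2)·v₂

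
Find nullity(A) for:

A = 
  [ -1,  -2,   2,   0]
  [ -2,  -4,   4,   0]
nullity(A) = 3

Row reduce:
R2 → R2 - (2)·R1
REF = 
  [ -1,  -2,   2,   0]
  [  0,   0,   0,   0]
Pivot columns: 1 → 1 pivot.
rank(A) = 1, so nullity(A) = 4 - 1 = 3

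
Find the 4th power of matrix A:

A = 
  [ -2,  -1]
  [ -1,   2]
A² = A·A:
A²[1,1] = (-2)(-2) + (-1)(-1) = 5
A²[1,2] = (-2)(-1) + (-1)(2) = 0
A²[2,1] = (-1)(-2) + (2)(-1) = 0
A²[2,2] = (-1)(-1) + (2)(2) = 5
A² = 
  [  5,   0]
  [  0,   5]

A^3 = A^2·A:
A^3[1,1] = (5)(-2) + (0)(-1) = -10
A^3[1,2] = (5)(-1) + (0)(2) = -5
A^3[2,1] = (0)(-2) + (5)(-1) = -5
A^3[2,2] = (0)(-1) + (5)(2) = 10
A^3 = 
  [-10,  -5]
  [ -5,  10]

A^4 = A^3·A:
A^4[1,1] = (-10)(-2) + (-5)(-1) = 25
A^4[1,2] = (-10)(-1) + (-5)(2) = 0
A^4[2,1] = (-5)(-2) + (10)(-1) = 0
A^4[2,2] = (-5)(-1) + (10)(2) = 25
A^4 = 
  [ 25,   0]
  [  0,  25]

Therefore
A^4 = 
  [ 25,   0]
  [  0,  25]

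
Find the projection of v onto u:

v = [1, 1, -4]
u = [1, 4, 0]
proj_u(v) = [5/17, 20/17, 0]

v·u = (1)(1) + (1)(4) + (-4)(0) = 5
u·u = (1)² + (4)² + (0)² = 17
proj_u(v) = (v·u / u·u) × u = (5/17) × u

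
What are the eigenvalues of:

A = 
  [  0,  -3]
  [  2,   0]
tr(A) = 0, det(A) = 6
Characteristic polynomial: λ² - tr(A)λ + det(A) = λ² + 6
λ² + 6 = 0  ⇒  λ = (0 ± √((0)² - 4·(6)))/2 = (0 ± √(-24))/2
  = i√6,  -i√6

λ = i√6, -i√6  (≈ 0 + 2.449i, 0 - 2.449i)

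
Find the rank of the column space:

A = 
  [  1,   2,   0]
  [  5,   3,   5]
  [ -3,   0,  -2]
dim(Col(A)) = 3

Row reduce:
R2 → R2 - (5)·R1
R3 → R3 + (3)·R1
R3 → R3 + (6/7)·R2
REF = 
  [   1,    2,    0]
  [   0,   -7,    5]
  [   0,    0, 16/7]
Pivot columns: 1, 2, 3 → 3 pivots.
dim(Col(A)) = number of pivot columns = 3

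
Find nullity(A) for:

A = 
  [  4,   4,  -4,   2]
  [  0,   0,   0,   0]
nullity(A) = 3

Row reduce:
(no row operations needed)
REF = 
  [  4,   4,  -4,   2]
  [  0,   0,   0,   0]
Pivot columns: 1 → 1 pivot.
rank(A) = 1, so nullity(A) = 4 - 1 = 3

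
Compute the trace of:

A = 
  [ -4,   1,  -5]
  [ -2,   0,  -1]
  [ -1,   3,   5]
1

tr(A) = -4 + 0 + 5 = 1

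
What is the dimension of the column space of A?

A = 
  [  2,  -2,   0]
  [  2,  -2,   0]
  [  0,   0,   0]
dim(Col(A)) = 1

Row reduce:
R2 → R2 - (1)·R1
REF = 
  [  2,  -2,   0]
  [  0,   0,   0]
  [  0,   0,   0]
Pivot columns: 1 → 1 pivot.
dim(Col(A)) = number of pivot columns = 1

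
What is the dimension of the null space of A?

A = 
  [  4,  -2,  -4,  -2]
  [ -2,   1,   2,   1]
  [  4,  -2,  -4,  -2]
nullity(A) = 3

Row reduce:
R2 → R2 + (1/2)·R1
R3 → R3 - (1)·R1
REF = 
  [  4,  -2,  -4,  -2]
  [  0,   0,   0,   0]
  [  0,   0,   0,   0]
Pivot columns: 1 → 1 pivot.
rank(A) = 1, so nullity(A) = 4 - 1 = 3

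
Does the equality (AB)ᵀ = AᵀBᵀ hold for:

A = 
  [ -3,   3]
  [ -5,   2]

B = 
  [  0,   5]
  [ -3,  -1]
No

(AB)ᵀ = 
  [ -9,  -6]
  [-18, -27]

AᵀBᵀ = 
  [-25,  14]
  [ 10, -11]

The two matrices differ, so (AB)ᵀ ≠ AᵀBᵀ in general. The correct identity is (AB)ᵀ = BᵀAᵀ.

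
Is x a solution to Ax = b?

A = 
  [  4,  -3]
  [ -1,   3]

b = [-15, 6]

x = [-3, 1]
Yes

Ax = [-15, 6] = b ✓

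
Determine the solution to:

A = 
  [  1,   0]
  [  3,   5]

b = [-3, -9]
Row reduce the augmented matrix [A|b]:
R2 → R2 - (3)·R1
REF = 
  [  1,   0,  -3]
  [  0,   5,   0]

Back-substitution:
x₂ = 0 / 5 = 0
x₁ = (-3 - (0)(0)) / 1 = -3

x = [-3, 0]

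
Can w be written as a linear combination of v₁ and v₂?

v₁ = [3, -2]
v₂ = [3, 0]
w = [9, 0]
Yes

Form the augmented matrix and row-reduce:
[v₁|v₂|w] = 
  [  3,   3,   9]
  [ -2,   0,   0]
R2 → R2 + (2/3)·R1
REF = 
  [  3,   3,   9]
  [  0,   2,   6]

No row of the form [0 0 | nonzero], so the system is consistent. Back-substitution gives c₁ = 0, c₂ = 3: w = (0)·v₁ + (3)·v₂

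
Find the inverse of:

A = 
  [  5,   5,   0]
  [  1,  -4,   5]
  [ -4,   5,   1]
det(A) = (5)·((-4)(1) - (5)(5)) - (5)·((1)(1) - (5)(-4)) + (0)·((1)(5) - (-4)(-4))
  = (5)(-29) - (5)(21) + (0)(-11)
  = -250
det(A) = -250 ≠ 0, so A is invertible.

Cofactors Cᵢⱼ = (-1)ⁱ⁺ʲ·Mᵢⱼ:
C = 
  [-29, -21, -11]
  [ -5,   5, -45]
  [ 25, -25, -25]

adj(A) = Cᵀ:
adj(A) = 
  [-29,  -5,  25]
  [-21,   5, -25]
  [-11, -45, -25]

A⁻¹ = (-1/250) · adj(A):
A⁻¹ = 
  [29/250,   1/50,  -1/10]
  [21/250,  -1/50,   1/10]
  [11/250,   9/50,   1/10]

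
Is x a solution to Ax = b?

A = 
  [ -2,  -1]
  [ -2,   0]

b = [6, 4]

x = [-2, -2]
Yes

Ax = [6, 4] = b ✓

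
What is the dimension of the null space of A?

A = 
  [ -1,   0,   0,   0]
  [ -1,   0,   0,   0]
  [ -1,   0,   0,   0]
nullity(A) = 3

Row reduce:
R2 → R2 - (1)·R1
R3 → R3 - (1)·R1
REF = 
  [ -1,   0,   0,   0]
  [  0,   0,   0,   0]
  [  0,   0,   0,   0]
Pivot columns: 1 → 1 pivot.
rank(A) = 1, so nullity(A) = 4 - 1 = 3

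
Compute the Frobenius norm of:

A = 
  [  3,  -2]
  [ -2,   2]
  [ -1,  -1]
||A||_F = 4.796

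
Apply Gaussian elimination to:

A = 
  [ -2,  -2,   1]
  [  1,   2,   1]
Row operations:
R2 → R2 + (1/2)·R1

Resulting echelon form:
REF = 
  [ -2,  -2,   1]
  [  0,   1, 3/2]

Rank = 2 (number of non-zero pivot rows).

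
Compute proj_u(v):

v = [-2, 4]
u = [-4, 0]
proj_u(v) = [-2, 0]

v·u = (-2)(-4) + (4)(0) = 8
u·u = (-4)² + (0)² = 16
proj_u(v) = (v·u / u·u) × u = (8/16) × u = (1/2) × u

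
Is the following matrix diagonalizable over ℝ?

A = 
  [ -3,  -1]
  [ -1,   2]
Yes

tr(A) = -1, det(A) = -7
Characteristic polynomial: λ² - tr(A)λ + det(A) = λ² + λ - 7
λ² + λ - 7 = 0  ⇒  λ = (-1 ± √((1)² - 4·(-7)))/2 = (-1 ± √(29))/2
  = (-1 + √29)/2,  (-1 - √29)/2
Eigenvalues: (-1 + √29)/2, (-1 - √29)/2  (≈ 2.193, -3.193)
The two irrational eigenvalues are distinct (simple), so each has alg. mult. = geom. mult. = 1.
Sum of geometric multiplicities equals n, so A has n independent eigenvectors.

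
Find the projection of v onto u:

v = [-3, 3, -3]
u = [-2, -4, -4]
proj_u(v) = [-1/3, -2/3, -2/3]

v·u = (-3)(-2) + (3)(-4) + (-3)(-4) = 6
u·u = (-2)² + (-4)² + (-4)² = 36
proj_u(v) = (v·u / u·u) × u = (6/36) × u = (1/6) × u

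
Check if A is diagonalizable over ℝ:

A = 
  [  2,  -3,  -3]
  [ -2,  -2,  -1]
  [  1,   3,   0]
No

Characteristic polynomial: det(λI - A) = λ³ - 4λ - 21
By the rational root theorem any rational root is an integer dividing 21; none of those is a root, so p(λ) has no rational roots and hence (being an irreducible cubic) no repeated roots.
Discriminant of the cubic: Δ = -11651
Δ < 0 ⇒ one real eigenvalue and a complex-conjugate pair: λ ≈ 3.238, -1.619 + 1.966i, -1.619 - 1.966i
Has complex eigenvalues (not diagonalizable over ℝ).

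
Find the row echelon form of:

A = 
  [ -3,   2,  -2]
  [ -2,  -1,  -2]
Row operations:
R2 → R2 - (2/3)·R1

Resulting echelon form:
REF = 
  [  -3,    2,   -2]
  [   0, -7/3, -2/3]

Rank = 2 (number of non-zero pivot rows).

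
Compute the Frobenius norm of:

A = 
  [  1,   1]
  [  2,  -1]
||A||_F = 2.646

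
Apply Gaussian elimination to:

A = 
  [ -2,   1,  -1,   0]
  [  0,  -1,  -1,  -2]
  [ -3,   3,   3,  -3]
Row operations:
R3 → R3 - (3/2)·R1
R3 → R3 + (3/2)·R2

Resulting echelon form:
REF = 
  [ -2,   1,  -1,   0]
  [  0,  -1,  -1,  -2]
  [  0,   0,   3,  -6]

Rank = 3 (number of non-zero pivot rows).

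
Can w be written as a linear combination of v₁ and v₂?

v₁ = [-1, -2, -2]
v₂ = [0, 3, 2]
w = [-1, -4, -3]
No

Form the augmented matrix and row-reduce:
[v₁|v₂|w] = 
  [ -1,   0,  -1]
  [ -2,   3,  -4]
  [ -2,   2,  -3]
R2 → R2 - (2)·R1
R3 → R3 - (2)·R1
R3 → R3 - (2/3)·R2
REF = 
  [ -1,   0,  -1]
  [  0,   3,  -2]
  [  0,   0, 1/3]

Row 3 reads [0 0 | 1/3], i.e. 0 = 1/3, so the system is inconsistent and w ∉ span{v₁, v₂}.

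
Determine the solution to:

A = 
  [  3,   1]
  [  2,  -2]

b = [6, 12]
x = [3, -3]

Row reduce the augmented matrix [A|b]:
R2 → R2 - (2/3)·R1
REF = 
  [   3,    1,    6]
  [   0, -8/3,    8]

Back-substitution:
x₂ = 8 / (-8/3) = -3
x₁ = (6 - (1)(-3)) / 3 = 3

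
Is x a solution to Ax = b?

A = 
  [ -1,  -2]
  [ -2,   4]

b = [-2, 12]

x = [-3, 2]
No

Ax = [-1, 14] ≠ b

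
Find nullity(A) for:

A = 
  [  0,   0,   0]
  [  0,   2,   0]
nullity(A) = 2

Row reduce:
Swap R1 ↔ R2
REF = 
  [  0,   2,   0]
  [  0,   0,   0]
Pivot columns: 2 → 1 pivot.
rank(A) = 1, so nullity(A) = 3 - 1 = 2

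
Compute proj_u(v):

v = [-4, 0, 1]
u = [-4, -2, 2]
proj_u(v) = [-3, -3/2, 3/2]

v·u = (-4)(-4) + (0)(-2) + (1)(2) = 18
u·u = (-4)² + (-2)² + (2)² = 24
proj_u(v) = (v·u / u·u) × u = (18/24) × u = (3/4) × u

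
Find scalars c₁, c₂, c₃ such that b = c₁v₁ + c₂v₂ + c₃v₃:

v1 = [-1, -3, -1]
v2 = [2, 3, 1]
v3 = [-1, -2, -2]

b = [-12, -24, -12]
c1 = 3, c2 = -3, c3 = 3

b = 3·v1 + -3·v2 + 3·v3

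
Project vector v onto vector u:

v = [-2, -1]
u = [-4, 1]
v·u = (-2)(-4) + (-1)(1) = 7
u·u = (-4)² + (1)² = 17
proj_u(v) = (v·u / u·u) × u = (7/17) × u

proj_u(v) = [-28/17, 7/17]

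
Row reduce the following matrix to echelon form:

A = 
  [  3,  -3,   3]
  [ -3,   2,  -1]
Row operations:
R2 → R2 + (1)·R1

Resulting echelon form:
REF = 
  [  3,  -3,   3]
  [  0,  -1,   2]

Rank = 2 (number of non-zero pivot rows).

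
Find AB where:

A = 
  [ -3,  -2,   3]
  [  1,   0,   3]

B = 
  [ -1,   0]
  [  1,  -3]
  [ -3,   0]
A is 2×3 and B is 3×2, so AB is 2×2. Each entry is (row of A)·(column of B):
AB[1,1] = (-3)(-1) + (-2)(1) + (3)(-3) = -8
AB[1,2] = (-3)(0) + (-2)(-3) + (3)(0) = 6
AB[2,1] = (1)(-1) + (0)(1) + (3)(-3) = -10
AB[2,2] = (1)(0) + (0)(-3) + (3)(0) = 0

AB = 
  [ -8,   6]
  [-10,   0]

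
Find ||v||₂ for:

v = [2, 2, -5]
5.745

||v||₂ = √((2)² + (2)² + (-5)²) = √33 = 5.745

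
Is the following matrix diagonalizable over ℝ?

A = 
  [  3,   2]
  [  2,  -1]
Yes

tr(A) = 2, det(A) = -7
Characteristic polynomial: λ² - tr(A)λ + det(A) = λ² - 2λ - 7
λ² - 2λ - 7 = 0  ⇒  λ = (2 ± √((-2)² - 4·(-7)))/2 = (2 ± √(32))/2
  = 1 + 2√2,  1 - 2√2
Eigenvalues: 1 + 2√2, 1 - 2√2  (≈ 3.828, -1.828)
The two irrational eigenvalues are distinct (simple), so each has alg. mult. = geom. mult. = 1.
Sum of geometric multiplicities equals n, so A has n independent eigenvectors.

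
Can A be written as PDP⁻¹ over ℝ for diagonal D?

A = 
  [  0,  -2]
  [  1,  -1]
No

tr(A) = -1, det(A) = 2
Characteristic polynomial: λ² - tr(A)λ + det(A) = λ² + λ + 2
λ² + λ + 2 = 0  ⇒  λ = (-1 ± √((1)² - 4·(2)))/2 = (-1 ± √(-7))/2
  = (-1 + i√7)/2,  (-1 - i√7)/2
Eigenvalues: (-1 + i√7)/2, (-1 - i√7)/2  (≈ -0.5 + 1.323i, -0.5 - 1.323i)
Has complex eigenvalues (not diagonalizable over ℝ).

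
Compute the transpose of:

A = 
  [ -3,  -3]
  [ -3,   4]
Aᵀ = 
  [ -3,  -3]
  [ -3,   4]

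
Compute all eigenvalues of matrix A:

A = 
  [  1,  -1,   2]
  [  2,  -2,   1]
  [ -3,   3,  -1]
λ = 0, -1 + i√3, -1 - i√3  (≈ 0, -1 + 1.732i, -1 - 1.732i)

Characteristic polynomial: det(λI - A) = λ³ + 2λ² + 4λ
The constant term is 0, so λ = 0 is a root: p(λ) = λ(λ² + 2λ + 4)
λ² + 2λ + 4 = 0  ⇒  λ = (-2 ± √((2)² - 4·(4)))/2 = (-2 ± √(-12))/2
  = -1 + i√3,  -1 - i√3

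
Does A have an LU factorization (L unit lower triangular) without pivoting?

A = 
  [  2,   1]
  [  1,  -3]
Yes.
A[1,1] = 2 ≠ 0, so Gaussian elimination proceeds without a row swap: multiplier ℓ₂₁ = (1)/(2) = 1/2, and U[2,2] = -3 - (1/2)(1) = -7/2.
L = 
  [  1,   0]
  [1/2,   1]
U = 
  [   2,    1]
  [   0, -7/2]
Check row 2 of LU: [(1/2)(2), (1/2)(1) + (-7/2)] = [1, -3] = row 2 of A ✓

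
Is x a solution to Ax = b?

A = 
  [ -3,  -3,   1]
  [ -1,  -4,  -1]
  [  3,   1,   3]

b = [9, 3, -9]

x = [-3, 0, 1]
No

Ax = [10, 2, -6] ≠ b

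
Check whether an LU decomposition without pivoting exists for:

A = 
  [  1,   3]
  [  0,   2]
Yes.
A[1,1] = 1 ≠ 0, so Gaussian elimination proceeds without a row swap: multiplier ℓ₂₁ = (0)/(1) = 0, and U[2,2] = 2 - (0)(3) = 2.
L = 
  [  1,   0]
  [  0,   1]
U = 
  [  1,   3]
  [  0,   2]
Check row 2 of LU: [(0)(1), (0)(3) + 2] = [0, 2] = row 2 of A ✓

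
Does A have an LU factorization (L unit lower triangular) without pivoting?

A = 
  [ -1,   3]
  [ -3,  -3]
Yes.
A[1,1] = -1 ≠ 0, so Gaussian elimination proceeds without a row swap: multiplier ℓ₂₁ = (-3)/(-1) = 3, and U[2,2] = -3 - (3)(3) = -12.
L = 
  [  1,   0]
  [  3,   1]
U = 
  [ -1,   3]
  [  0, -12]
Check row 2 of LU: [(3)(-1), (3)(3) + (-12)] = [-3, -3] = row 2 of A ✓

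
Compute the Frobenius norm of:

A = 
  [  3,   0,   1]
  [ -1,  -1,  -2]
||A||_F = 4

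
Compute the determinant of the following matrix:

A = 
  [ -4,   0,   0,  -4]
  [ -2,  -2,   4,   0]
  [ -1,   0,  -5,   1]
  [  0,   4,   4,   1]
Cofactor expansion along row 1: det(A) = a₁₁M₁₁ - a₁₂M₁₂ + a₁₃M₁₃ - a₁₄M₁₄

M₁₁ = det[[-2, 4, 0]; [0, -5, 1]; [4, 4, 1]]
  = (-2)·((-5)(1) - (1)(4)) - (4)·((0)(1) - (1)(4)) + (0)·((0)(4) - (-5)(4))
  = (-2)(-9) - (4)(-4) + (0)(20)
  = 34
M₁₂ = det[[-2, 4, 0]; [-1, -5, 1]; [0, 4, 1]]
  = (-2)·((-5)(1) - (1)(4)) - (4)·((-1)(1) - (1)(0)) + (0)·((-1)(4) - (-5)(0))
  = (-2)(-9) - (4)(-1) + (0)(-4)
  = 22
M₁₃ = det[[-2, -2, 0]; [-1, 0, 1]; [0, 4, 1]]
  = (-2)·((0)(1) - (1)(4)) - (-2)·((-1)(1) - (1)(0)) + (0)·((-1)(4) - (0)(0))
  = (-2)(-4) - (-2)(-1) + (0)(-4)
  = 6
M₁₄ = det[[-2, -2, 4]; [-1, 0, -5]; [0, 4, 4]]
  = (-2)·((0)(4) - (-5)(4)) - (-2)·((-1)(4) - (-5)(0)) + (4)·((-1)(4) - (0)(0))
  = (-2)(20) - (-2)(-4) + (4)(-4)
  = -64

det(A) = (-4)(34) - (0)(22) + (0)(6) - (-4)(-64) = -392

det(A) = -392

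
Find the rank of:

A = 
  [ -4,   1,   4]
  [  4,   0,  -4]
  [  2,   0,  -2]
rank(A) = 2

Row reduce:
R2 → R2 + (1)·R1
R3 → R3 + (1/2)·R1
R3 → R3 - (1/2)·R2
REF = 
  [ -4,   1,   4]
  [  0,   1,   0]
  [  0,   0,   0]
Pivot columns: 1, 2 → 2 pivots.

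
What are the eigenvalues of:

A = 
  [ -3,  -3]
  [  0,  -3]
tr(A) = -6, det(A) = 9
Characteristic polynomial: λ² - tr(A)λ + det(A) = λ² + 6λ + 9
λ² + 6λ + 9 = (λ + 3)²

λ = -3, -3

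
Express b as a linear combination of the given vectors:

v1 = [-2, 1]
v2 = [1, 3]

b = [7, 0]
c1 = -3, c2 = 1

b = -3·v1 + 1·v2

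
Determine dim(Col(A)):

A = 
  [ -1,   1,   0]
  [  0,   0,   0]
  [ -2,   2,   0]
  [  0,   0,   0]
Row reduce:
R3 → R3 - (2)·R1
REF = 
  [ -1,   1,   0]
  [  0,   0,   0]
  [  0,   0,   0]
  [  0,   0,   0]
Pivot columns: 1 → 1 pivot.
dim(Col(A)) = number of pivot columns = 1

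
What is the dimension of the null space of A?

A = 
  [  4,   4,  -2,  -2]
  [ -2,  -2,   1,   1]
nullity(A) = 3

Row reduce:
R2 → R2 + (1/2)·R1
REF = 
  [  4,   4,  -2,  -2]
  [  0,   0,   0,   0]
Pivot columns: 1 → 1 pivot.
rank(A) = 1, so nullity(A) = 4 - 1 = 3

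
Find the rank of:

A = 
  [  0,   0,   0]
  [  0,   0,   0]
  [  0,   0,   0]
Row reduce:
(no row operations needed)
REF = 
  [  0,   0,   0]
  [  0,   0,   0]
  [  0,   0,   0]
Pivot columns: none → 0 pivots.

rank(A) = 0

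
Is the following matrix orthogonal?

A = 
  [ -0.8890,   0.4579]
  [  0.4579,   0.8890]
Yes

AᵀA = 
  [  1,   0]
  [  0,   1]
≈ I (equal to I up to the 4-dp rounding of the entries)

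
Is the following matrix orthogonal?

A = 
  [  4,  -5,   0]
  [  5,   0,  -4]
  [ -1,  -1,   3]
No

AᵀA = 
  [ 42, -19, -23]
  [-19,  26,  -3]
  [-23,  -3,  25]
≠ I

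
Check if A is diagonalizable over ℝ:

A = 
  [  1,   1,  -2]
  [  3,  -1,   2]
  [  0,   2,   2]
No

Characteristic polynomial: det(λI - A) = λ³ - 2λ² - 8λ + 24
By the rational root theorem any rational root is an integer dividing 24; none of those is a root, so p(λ) has no rational roots and hence (being an irreducible cubic) no repeated roots.
Discriminant of the cubic: Δ = -5568
Δ < 0 ⇒ one real eigenvalue and a complex-conjugate pair: λ ≈ -3.094, 2.547 + 1.128i, 2.547 - 1.128i
Has complex eigenvalues (not diagonalizable over ℝ).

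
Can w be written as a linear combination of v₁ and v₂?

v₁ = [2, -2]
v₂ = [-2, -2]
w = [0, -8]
Yes

Form the augmented matrix and row-reduce:
[v₁|v₂|w] = 
  [  2,  -2,   0]
  [ -2,  -2,  -8]
R2 → R2 + (1)·R1
REF = 
  [  2,  -2,   0]
  [  0,  -4,  -8]

No row of the form [0 0 | nonzero], so the system is consistent. Back-substitution gives c₁ = 2, c₂ = 2: w = (2)·v₁ + (2)·v₂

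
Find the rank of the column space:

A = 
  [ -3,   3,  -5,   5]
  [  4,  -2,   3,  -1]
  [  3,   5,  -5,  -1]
dim(Col(A)) = 3

Row reduce:
R2 → R2 + (4/3)·R1
R3 → R3 + (1)·R1
R3 → R3 - (4)·R2
REF = 
  [   -3,     3,    -5,     5]
  [    0,     2, -11/3,  17/3]
  [    0,     0,  14/3, -56/3]
Pivot columns: 1, 2, 3 → 3 pivots.
dim(Col(A)) = number of pivot columns = 3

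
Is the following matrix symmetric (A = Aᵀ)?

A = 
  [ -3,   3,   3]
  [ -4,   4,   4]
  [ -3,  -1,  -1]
No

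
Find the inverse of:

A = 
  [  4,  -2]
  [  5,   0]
det(A) = (4)(0) - (-2)(5) = 10
For a 2×2 matrix, A⁻¹ = (1/det(A)) · [[d, -b], [-c, a]]
    = (1/10) · [[0, 2], [-5, 4]]

A⁻¹ = 
  [   0,  1/5]
  [-1/2,  2/5]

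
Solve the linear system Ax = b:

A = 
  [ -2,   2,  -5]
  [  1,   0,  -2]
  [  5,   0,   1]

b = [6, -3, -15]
Row reduce the augmented matrix [A|b]:
R2 → R2 + (1/2)·R1
R3 → R3 + (5/2)·R1
R3 → R3 - (5)·R2
REF = 
  [  -2,    2,   -5,    6]
  [   0,    1, -9/2,    0]
  [   0,    0,   11,    0]

Back-substitution:
x₃ = 0 / 11 = 0
x₂ = (0 - (-9/2)(0)) / 1 = 0
x₁ = (6 - (2)(0) - (-5)(0)) / (-2) = -3

x = [-3, 0, 0]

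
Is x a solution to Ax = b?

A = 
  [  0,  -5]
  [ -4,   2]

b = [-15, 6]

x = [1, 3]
No

Ax = [-15, 2] ≠ b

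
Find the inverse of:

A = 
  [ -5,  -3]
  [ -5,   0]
det(A) = (-5)(0) - (-3)(-5) = -15
For a 2×2 matrix, A⁻¹ = (1/det(A)) · [[d, -b], [-c, a]]
    = (-1/15) · [[0, 3], [5, -5]]

A⁻¹ = 
  [   0, -1/5]
  [-1/3,  1/3]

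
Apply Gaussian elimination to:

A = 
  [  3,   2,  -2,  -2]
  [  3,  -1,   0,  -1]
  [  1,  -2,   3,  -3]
Row operations:
R2 → R2 - (1)·R1
R3 → R3 - (1/3)·R1
R3 → R3 - (8/9)·R2

Resulting echelon form:
REF = 
  [    3,     2,    -2,    -2]
  [    0,    -3,     2,     1]
  [    0,     0,  17/9, -29/9]

Rank = 3 (number of non-zero pivot rows).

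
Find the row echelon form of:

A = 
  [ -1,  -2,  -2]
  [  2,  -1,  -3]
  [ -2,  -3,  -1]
Row operations:
R2 → R2 + (2)·R1
R3 → R3 - (2)·R1
R3 → R3 + (1/5)·R2

Resulting echelon form:
REF = 
  [ -1,  -2,  -2]
  [  0,  -5,  -7]
  [  0,   0, 8/5]

Rank = 3 (number of non-zero pivot rows).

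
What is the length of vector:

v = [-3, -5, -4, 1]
7.141

||v||₂ = √((-3)² + (-5)² + (-4)² + (1)²) = √51 = 7.141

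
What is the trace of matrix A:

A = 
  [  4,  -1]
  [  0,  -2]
2

tr(A) = 4 + -2 = 2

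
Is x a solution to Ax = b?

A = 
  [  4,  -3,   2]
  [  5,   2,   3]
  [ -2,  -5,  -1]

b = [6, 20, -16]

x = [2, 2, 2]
Yes

Ax = [6, 20, -16] = b ✓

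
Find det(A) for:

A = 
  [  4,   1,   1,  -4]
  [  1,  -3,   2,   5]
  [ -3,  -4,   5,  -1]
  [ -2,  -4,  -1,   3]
594

Cofactor expansion along row 1: det(A) = a₁₁M₁₁ - a₁₂M₁₂ + a₁₃M₁₃ - a₁₄M₁₄

M₁₁ = det[[-3, 2, 5]; [-4, 5, -1]; [-4, -1, 3]]
  = (-3)·((5)(3) - (-1)(-1)) - (2)·((-4)(3) - (-1)(-4)) + (5)·((-4)(-1) - (5)(-4))
  = (-3)(14) - (2)(-16) + (5)(24)
  = 110
M₁₂ = det[[1, 2, 5]; [-3, 5, -1]; [-2, -1, 3]]
  = (1)·((5)(3) - (-1)(-1)) - (2)·((-3)(3) - (-1)(-2)) + (5)·((-3)(-1) - (5)(-2))
  = (1)(14) - (2)(-11) + (5)(13)
  = 101
M₁₃ = det[[1, -3, 5]; [-3, -4, -1]; [-2, -4, 3]]
  = (1)·((-4)(3) - (-1)(-4)) - (-3)·((-3)(3) - (-1)(-2)) + (5)·((-3)(-4) - (-4)(-2))
  = (1)(-16) - (-3)(-11) + (5)(4)
  = -29
M₁₄ = det[[1, -3, 2]; [-3, -4, 5]; [-2, -4, -1]]
  = (1)·((-4)(-1) - (5)(-4)) - (-3)·((-3)(-1) - (5)(-2)) + (2)·((-3)(-4) - (-4)(-2))
  = (1)(24) - (-3)(13) + (2)(4)
  = 71

det(A) = (4)(110) - (1)(101) + (1)(-29) - (-4)(71) = 594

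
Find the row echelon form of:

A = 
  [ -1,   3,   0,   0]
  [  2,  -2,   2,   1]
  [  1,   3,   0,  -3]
Row operations:
R2 → R2 + (2)·R1
R3 → R3 + (1)·R1
R3 → R3 - (3/2)·R2

Resulting echelon form:
REF = 
  [  -1,    3,    0,    0]
  [   0,    4,    2,    1]
  [   0,    0,   -3, -9/2]

Rank = 3 (number of non-zero pivot rows).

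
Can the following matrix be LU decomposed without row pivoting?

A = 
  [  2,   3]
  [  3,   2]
Yes.
A[1,1] = 2 ≠ 0, so Gaussian elimination proceeds without a row swap: multiplier ℓ₂₁ = (3)/(2) = 3/2, and U[2,2] = 2 - (3/2)(3) = -5/2.
L = 
  [  1,   0]
  [3/2,   1]
U = 
  [   2,    3]
  [   0, -5/2]
Check row 2 of LU: [(3/2)(2), (3/2)(3) + (-5/2)] = [3, 2] = row 2 of A ✓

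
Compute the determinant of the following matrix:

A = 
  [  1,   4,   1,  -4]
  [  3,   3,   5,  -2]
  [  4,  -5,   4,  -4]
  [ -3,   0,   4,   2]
Cofactor expansion along row 1: det(A) = a₁₁M₁₁ - a₁₂M₁₂ + a₁₃M₁₃ - a₁₄M₁₄

M₁₁ = det[[3, 5, -2]; [-5, 4, -4]; [0, 4, 2]]
  = (3)·((4)(2) - (-4)(4)) - (5)·((-5)(2) - (-4)(0)) + (-2)·((-5)(4) - (4)(0))
  = (3)(24) - (5)(-10) + (-2)(-20)
  = 162
M₁₂ = det[[3, 5, -2]; [4, 4, -4]; [-3, 4, 2]]
  = (3)·((4)(2) - (-4)(4)) - (5)·((4)(2) - (-4)(-3)) + (-2)·((4)(4) - (4)(-3))
  = (3)(24) - (5)(-4) + (-2)(28)
  = 36
M₁₃ = det[[3, 3, -2]; [4, -5, -4]; [-3, 0, 2]]
  = (3)·((-5)(2) - (-4)(0)) - (3)·((4)(2) - (-4)(-3)) + (-2)·((4)(0) - (-5)(-3))
  = (3)(-10) - (3)(-4) + (-2)(-15)
  = 12
M₁₄ = det[[3, 3, 5]; [4, -5, 4]; [-3, 0, 4]]
  = (3)·((-5)(4) - (4)(0)) - (3)·((4)(4) - (4)(-3)) + (5)·((4)(0) - (-5)(-3))
  = (3)(-20) - (3)(28) + (5)(-15)
  = -219

det(A) = (1)(162) - (4)(36) + (1)(12) - (-4)(-219) = -846

det(A) = -846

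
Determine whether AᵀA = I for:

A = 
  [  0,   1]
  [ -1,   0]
Yes

AᵀA = 
  [  1,   0]
  [  0,   1]
= I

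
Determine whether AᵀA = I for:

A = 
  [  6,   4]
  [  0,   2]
No

AᵀA = 
  [ 36,  24]
  [ 24,  20]
≠ I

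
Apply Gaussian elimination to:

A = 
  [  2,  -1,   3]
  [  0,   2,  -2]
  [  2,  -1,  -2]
Row operations:
R3 → R3 - (1)·R1

Resulting echelon form:
REF = 
  [  2,  -1,   3]
  [  0,   2,  -2]
  [  0,   0,  -5]

Rank = 3 (number of non-zero pivot rows).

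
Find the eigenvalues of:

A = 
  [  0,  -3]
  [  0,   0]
λ = 0, 0

tr(A) = 0, det(A) = 0
Characteristic polynomial: λ² - tr(A)λ + det(A) = λ²
λ² = λ²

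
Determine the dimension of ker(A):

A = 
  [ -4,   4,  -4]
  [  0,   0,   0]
nullity(A) = 2

Row reduce:
(no row operations needed)
REF = 
  [ -4,   4,  -4]
  [  0,   0,   0]
Pivot columns: 1 → 1 pivot.
rank(A) = 1, so nullity(A) = 3 - 1 = 2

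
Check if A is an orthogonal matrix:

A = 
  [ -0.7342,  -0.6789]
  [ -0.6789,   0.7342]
Yes

AᵀA = 
  [  1,   0]
  [  0,   1]
≈ I (equal to I up to the 4-dp rounding of the entries)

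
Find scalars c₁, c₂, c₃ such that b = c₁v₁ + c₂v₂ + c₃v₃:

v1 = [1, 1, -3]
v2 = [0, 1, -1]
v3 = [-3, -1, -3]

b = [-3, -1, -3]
c1 = 0, c2 = 0, c3 = 1

b = 0·v1 + 0·v2 + 1·v3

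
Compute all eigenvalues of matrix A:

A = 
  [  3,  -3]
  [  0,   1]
tr(A) = 4, det(A) = 3
Characteristic polynomial: λ² - tr(A)λ + det(A) = λ² - 4λ + 3
λ² - 4λ + 3 = (λ - 1)(λ - 3)

λ = 3, 1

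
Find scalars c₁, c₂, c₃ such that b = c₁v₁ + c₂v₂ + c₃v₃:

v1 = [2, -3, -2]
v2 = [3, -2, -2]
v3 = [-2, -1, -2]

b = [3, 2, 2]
c1 = -1, c2 = 1, c3 = -1

b = -1·v1 + 1·v2 + -1·v3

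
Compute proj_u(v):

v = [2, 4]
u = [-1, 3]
proj_u(v) = [-1, 3]

v·u = (2)(-1) + (4)(3) = 10
u·u = (-1)² + (3)² = 10
proj_u(v) = (v·u / u·u) × u = (10/10) × u = (1) × u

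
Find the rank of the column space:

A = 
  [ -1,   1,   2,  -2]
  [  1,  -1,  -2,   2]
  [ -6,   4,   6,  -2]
Row reduce:
R2 → R2 + (1)·R1
R3 → R3 - (6)·R1
Swap R2 ↔ R3
REF = 
  [ -1,   1,   2,  -2]
  [  0,  -2,  -6,  10]
  [  0,   0,   0,   0]
Pivot columns: 1, 2 → 2 pivots.
dim(Col(A)) = number of pivot columns = 2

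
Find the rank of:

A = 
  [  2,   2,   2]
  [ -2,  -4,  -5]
Row reduce:
R2 → R2 + (1)·R1
REF = 
  [  2,   2,   2]
  [  0,  -2,  -3]
Pivot columns: 1, 2 → 2 pivots.

rank(A) = 2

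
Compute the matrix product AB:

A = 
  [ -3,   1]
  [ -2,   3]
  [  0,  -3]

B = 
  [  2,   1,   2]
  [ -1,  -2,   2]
AB = 
  [ -7,  -5,  -4]
  [ -7,  -8,   2]
  [  3,   6,  -6]

A is 3×2 and B is 2×3, so AB is 3×3. Each entry is (row of A)·(column of B):
AB[1,1] = (-3)(2) + (1)(-1) = -7
AB[1,2] = (-3)(1) + (1)(-2) = -5
AB[1,3] = (-3)(2) + (1)(2) = -4
AB[2,1] = (-2)(2) + (3)(-1) = -7
AB[2,2] = (-2)(1) + (3)(-2) = -8
AB[2,3] = (-2)(2) + (3)(2) = 2
AB[3,1] = (0)(2) + (-3)(-1) = 3
AB[3,2] = (0)(1) + (-3)(-2) = 6
AB[3,3] = (0)(2) + (-3)(2) = -6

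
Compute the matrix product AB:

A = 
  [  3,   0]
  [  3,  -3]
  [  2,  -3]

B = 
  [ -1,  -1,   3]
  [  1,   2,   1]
A is 3×2 and B is 2×3, so AB is 3×3. Each entry is (row of A)·(column of B):
AB[1,1] = (3)(-1) + (0)(1) = -3
AB[1,2] = (3)(-1) + (0)(2) = -3
AB[1,3] = (3)(3) + (0)(1) = 9
AB[2,1] = (3)(-1) + (-3)(1) = -6
AB[2,2] = (3)(-1) + (-3)(2) = -9
AB[2,3] = (3)(3) + (-3)(1) = 6
AB[3,1] = (2)(-1) + (-3)(1) = -5
AB[3,2] = (2)(-1) + (-3)(2) = -8
AB[3,3] = (2)(3) + (-3)(1) = 3

AB = 
  [ -3,  -3,   9]
  [ -6,  -9,   6]
  [ -5,  -8,   3]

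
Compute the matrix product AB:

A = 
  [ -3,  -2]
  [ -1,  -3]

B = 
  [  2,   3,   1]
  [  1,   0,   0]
AB = 
  [ -8,  -9,  -3]
  [ -5,  -3,  -1]

A is 2×2 and B is 2×3, so AB is 2×3. Each entry is (row of A)·(column of B):
AB[1,1] = (-3)(2) + (-2)(1) = -8
AB[1,2] = (-3)(3) + (-2)(0) = -9
AB[1,3] = (-3)(1) + (-2)(0) = -3
AB[2,1] = (-1)(2) + (-3)(1) = -5
AB[2,2] = (-1)(3) + (-3)(0) = -3
AB[2,3] = (-1)(1) + (-3)(0) = -1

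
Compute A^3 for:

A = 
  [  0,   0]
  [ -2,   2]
A^3 = 
  [  0,   0]
  [ -8,   8]

A² = A·A:
A²[1,1] = (0)(0) + (0)(-2) = 0
A²[1,2] = (0)(0) + (0)(2) = 0
A²[2,1] = (-2)(0) + (2)(-2) = -4
A²[2,2] = (-2)(0) + (2)(2) = 4
A² = 
  [  0,   0]
  [ -4,   4]

A^3 = A^2·A:
A^3[1,1] = (0)(0) + (0)(-2) = 0
A^3[1,2] = (0)(0) + (0)(2) = 0
A^3[2,1] = (-4)(0) + (4)(-2) = -8
A^3[2,2] = (-4)(0) + (4)(2) = 8
A^3 = 
  [  0,   0]
  [ -8,   8]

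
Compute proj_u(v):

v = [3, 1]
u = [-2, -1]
v·u = (3)(-2) + (1)(-1) = -7
u·u = (-2)² + (-1)² = 5
proj_u(v) = (v·u / u·u) × u = (-7/5) × u

proj_u(v) = [14/5, 7/5]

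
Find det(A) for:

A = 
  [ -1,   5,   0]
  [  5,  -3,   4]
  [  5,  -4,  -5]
194

Cofactor expansion along row 1:
det(A) = (-1)·((-3)(-5) - (4)(-4)) - (5)·((5)(-5) - (4)(5)) + (0)·((5)(-4) - (-3)(5))
  = (-1)(31) - (5)(-45) + (0)(-5)
  = 194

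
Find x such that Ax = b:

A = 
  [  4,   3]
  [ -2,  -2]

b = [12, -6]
Row reduce the augmented matrix [A|b]:
R2 → R2 + (1/2)·R1
REF = 
  [   4,    3,   12]
  [   0, -1/2,    0]

Back-substitution:
x₂ = 0 / (-1/2) = 0
x₁ = (12 - (3)(0)) / 4 = 3

x = [3, 0]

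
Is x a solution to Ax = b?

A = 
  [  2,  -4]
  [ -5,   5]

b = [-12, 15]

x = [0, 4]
No

Ax = [-16, 20] ≠ b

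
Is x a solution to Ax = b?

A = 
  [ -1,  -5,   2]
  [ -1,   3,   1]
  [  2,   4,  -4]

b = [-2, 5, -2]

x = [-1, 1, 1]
Yes

Ax = [-2, 5, -2] = b ✓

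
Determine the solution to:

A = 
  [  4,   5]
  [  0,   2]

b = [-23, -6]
x = [-2, -3]

Row reduce the augmented matrix [A|b]:
(already in echelon form)
REF = 
  [  4,   5, -23]
  [  0,   2,  -6]

Back-substitution:
x₂ = (-6) / 2 = -3
x₁ = (-23 - (5)(-3)) / 4 = -2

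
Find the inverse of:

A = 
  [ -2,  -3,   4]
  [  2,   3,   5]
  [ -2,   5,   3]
det(A) = (-2)·((3)(3) - (5)(5)) - (-3)·((2)(3) - (5)(-2)) + (4)·((2)(5) - (3)(-2))
  = (-2)(-16) - (-3)(16) + (4)(16)
  = 144
det(A) = 144 ≠ 0, so A is invertible.

Cofactors Cᵢⱼ = (-1)ⁱ⁺ʲ·Mᵢⱼ:
C = 
  [-16, -16,  16]
  [ 29,   2,  16]
  [-27,  18,   0]

adj(A) = Cᵀ:
adj(A) = 
  [-16,  29, -27]
  [-16,   2,  18]
  [ 16,  16,   0]

A⁻¹ = (1/144) · adj(A):
A⁻¹ = 
  [  -1/9, 29/144,  -3/16]
  [  -1/9,   1/72,    1/8]
  [   1/9,    1/9,      0]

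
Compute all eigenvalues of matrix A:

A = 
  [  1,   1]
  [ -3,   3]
λ = 2 + i√2, 2 - i√2  (≈ 2 + 1.414i, 2 - 1.414i)

tr(A) = 4, det(A) = 6
Characteristic polynomial: λ² - tr(A)λ + det(A) = λ² - 4λ + 6
λ² - 4λ + 6 = 0  ⇒  λ = (4 ± √((-4)² - 4·(6)))/2 = (4 ± √(-8))/2
  = 2 + i√2,  2 - i√2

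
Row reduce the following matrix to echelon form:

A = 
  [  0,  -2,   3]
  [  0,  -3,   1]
Row operations:
R2 → R2 - (3/2)·R1

Resulting echelon form:
REF = 
  [   0,   -2,    3]
  [   0,    0, -7/2]

Rank = 2 (number of non-zero pivot rows).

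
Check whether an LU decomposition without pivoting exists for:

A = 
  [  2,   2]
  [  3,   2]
Yes.
A[1,1] = 2 ≠ 0, so Gaussian elimination proceeds without a row swap: multiplier ℓ₂₁ = (3)/(2) = 3/2, and U[2,2] = 2 - (3/2)(2) = -1.
L = 
  [  1,   0]
  [3/2,   1]
U = 
  [  2,   2]
  [  0,  -1]
Check row 2 of LU: [(3/2)(2), (3/2)(2) + (-1)] = [3, 2] = row 2 of A ✓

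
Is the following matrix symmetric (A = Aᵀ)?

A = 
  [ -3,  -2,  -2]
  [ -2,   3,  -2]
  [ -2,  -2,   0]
Yes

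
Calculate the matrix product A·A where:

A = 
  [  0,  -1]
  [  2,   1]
A² = A·A:
A²[1,1] = (0)(0) + (-1)(2) = -2
A²[1,2] = (0)(-1) + (-1)(1) = -1
A²[2,1] = (2)(0) + (1)(2) = 2
A²[2,2] = (2)(-1) + (1)(1) = -1
A² = 
  [ -2,  -1]
  [  2,  -1]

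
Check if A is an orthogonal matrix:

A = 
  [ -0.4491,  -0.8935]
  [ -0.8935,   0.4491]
Yes

AᵀA = 
  [  1,   0]
  [  0,   1]
≈ I (equal to I up to the 4-dp rounding of the entries)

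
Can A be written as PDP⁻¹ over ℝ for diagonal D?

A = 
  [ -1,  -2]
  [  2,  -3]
No

tr(A) = -4, det(A) = 7
Characteristic polynomial: λ² - tr(A)λ + det(A) = λ² + 4λ + 7
λ² + 4λ + 7 = 0  ⇒  λ = (-4 ± √((4)² - 4·(7)))/2 = (-4 ± √(-12))/2
  = -2 + i√3,  -2 - i√3
Eigenvalues: -2 + i√3, -2 - i√3  (≈ -2 + 1.732i, -2 - 1.732i)
Has complex eigenvalues (not diagonalizable over ℝ).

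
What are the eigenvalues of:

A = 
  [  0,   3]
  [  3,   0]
tr(A) = 0, det(A) = -9
Characteristic polynomial: λ² - tr(A)λ + det(A) = λ² - 9
λ² - 9 = (λ + 3)(λ - 3)

λ = 3, -3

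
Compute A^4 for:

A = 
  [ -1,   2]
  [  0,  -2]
A² = A·A:
A²[1,1] = (-1)(-1) + (2)(0) = 1
A²[1,2] = (-1)(2) + (2)(-2) = -6
A²[2,1] = (0)(-1) + (-2)(0) = 0
A²[2,2] = (0)(2) + (-2)(-2) = 4
A² = 
  [  1,  -6]
  [  0,   4]

A^3 = A^2·A:
A^3[1,1] = (1)(-1) + (-6)(0) = -1
A^3[1,2] = (1)(2) + (-6)(-2) = 14
A^3[2,1] = (0)(-1) + (4)(0) = 0
A^3[2,2] = (0)(2) + (4)(-2) = -8
A^3 = 
  [ -1,  14]
  [  0,  -8]

A^4 = A^3·A:
A^4[1,1] = (-1)(-1) + (14)(0) = 1
A^4[1,2] = (-1)(2) + (14)(-2) = -30
A^4[2,1] = (0)(-1) + (-8)(0) = 0
A^4[2,2] = (0)(2) + (-8)(-2) = 16
A^4 = 
  [  1, -30]
  [  0,  16]

Therefore
A^4 = 
  [  1, -30]
  [  0,  16]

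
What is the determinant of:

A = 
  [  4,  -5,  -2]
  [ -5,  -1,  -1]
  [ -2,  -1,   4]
Cofactor expansion along row 1:
det(A) = (4)·((-1)(4) - (-1)(-1)) - (-5)·((-5)(4) - (-1)(-2)) + (-2)·((-5)(-1) - (-1)(-2))
  = (4)(-5) - (-5)(-22) + (-2)(3)
  = -136

det(A) = -136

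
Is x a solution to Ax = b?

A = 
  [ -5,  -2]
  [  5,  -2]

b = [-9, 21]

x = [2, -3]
No

Ax = [-4, 16] ≠ b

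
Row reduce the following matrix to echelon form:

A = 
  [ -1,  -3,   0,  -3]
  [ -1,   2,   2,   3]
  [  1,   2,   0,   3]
Row operations:
R2 → R2 - (1)·R1
R3 → R3 + (1)·R1
R3 → R3 + (1/5)·R2

Resulting echelon form:
REF = 
  [ -1,  -3,   0,  -3]
  [  0,   5,   2,   6]
  [  0,   0, 2/5, 6/5]

Rank = 3 (number of non-zero pivot rows).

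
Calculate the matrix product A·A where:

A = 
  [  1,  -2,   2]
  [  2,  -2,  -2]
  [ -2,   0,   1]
A² = A·A:
A²[1,1] = (1)(1) + (-2)(2) + (2)(-2) = -7
A²[1,2] = (1)(-2) + (-2)(-2) + (2)(0) = 2
A²[1,3] = (1)(2) + (-2)(-2) + (2)(1) = 8
A²[2,1] = (2)(1) + (-2)(2) + (-2)(-2) = 2
A²[2,2] = (2)(-2) + (-2)(-2) + (-2)(0) = 0
A²[2,3] = (2)(2) + (-2)(-2) + (-2)(1) = 6
A²[3,1] = (-2)(1) + (0)(2) + (1)(-2) = -4
A²[3,2] = (-2)(-2) + (0)(-2) + (1)(0) = 4
A²[3,3] = (-2)(2) + (0)(-2) + (1)(1) = -3
A² = 
  [ -7,   2,   8]
  [  2,   0,   6]
  [ -4,   4,  -3]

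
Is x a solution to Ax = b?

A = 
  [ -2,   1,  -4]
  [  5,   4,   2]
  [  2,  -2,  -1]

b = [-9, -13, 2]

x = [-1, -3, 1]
No

Ax = [-5, -15, 3] ≠ b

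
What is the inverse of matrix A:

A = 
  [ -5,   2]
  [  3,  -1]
det(A) = (-5)(-1) - (2)(3) = -1
For a 2×2 matrix, A⁻¹ = (1/det(A)) · [[d, -b], [-c, a]]
    = (-1) · [[-1, -2], [-3, -5]]

A⁻¹ = 
  [  1,   2]
  [  3,   5]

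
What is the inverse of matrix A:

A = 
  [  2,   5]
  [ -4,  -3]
det(A) = (2)(-3) - (5)(-4) = 14
For a 2×2 matrix, A⁻¹ = (1/det(A)) · [[d, -b], [-c, a]]
    = (1/14) · [[-3, -5], [4, 2]]

A⁻¹ = 
  [-3/14, -5/14]
  [  2/7,   1/7]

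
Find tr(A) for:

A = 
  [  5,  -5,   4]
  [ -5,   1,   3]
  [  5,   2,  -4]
2

tr(A) = 5 + 1 + -4 = 2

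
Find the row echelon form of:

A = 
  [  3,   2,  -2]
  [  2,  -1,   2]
Row operations:
R2 → R2 - (2/3)·R1

Resulting echelon form:
REF = 
  [   3,    2,   -2]
  [   0, -7/3, 10/3]

Rank = 2 (number of non-zero pivot rows).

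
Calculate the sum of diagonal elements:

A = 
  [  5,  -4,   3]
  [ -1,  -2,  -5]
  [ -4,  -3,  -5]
-2

tr(A) = 5 + -2 + -5 = -2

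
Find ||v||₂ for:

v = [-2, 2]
2.828

||v||₂ = √((-2)² + (2)²) = √8 = 2.828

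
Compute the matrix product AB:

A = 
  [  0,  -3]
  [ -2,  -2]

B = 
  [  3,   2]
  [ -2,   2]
AB = 
  [  6,  -6]
  [ -2,  -8]

A is 2×2 and B is 2×2, so AB is 2×2. Each entry is (row of A)·(column of B):
AB[1,1] = (0)(3) + (-3)(-2) = 6
AB[1,2] = (0)(2) + (-3)(2) = -6
AB[2,1] = (-2)(3) + (-2)(-2) = -2
AB[2,2] = (-2)(2) + (-2)(2) = -8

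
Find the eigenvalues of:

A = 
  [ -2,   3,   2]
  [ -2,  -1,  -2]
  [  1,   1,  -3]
Characteristic polynomial: det(λI - A) = λ³ + 6λ² + 17λ + 36
Testing integer divisors of the constant term: p(-4) = 0, so (λ + 4) is a factor:
p(λ) = (λ + 4)(λ² + 2λ + 9)
λ² + 2λ + 9 = 0  ⇒  λ = (-2 ± √((2)² - 4·(9)))/2 = (-2 ± √(-32))/2
  = -1 + 2i√2,  -1 - 2i√2

λ = -4, -1 + 2i√2, -1 - 2i√2  (≈ -4, -1 + 2.828i, -1 - 2.828i)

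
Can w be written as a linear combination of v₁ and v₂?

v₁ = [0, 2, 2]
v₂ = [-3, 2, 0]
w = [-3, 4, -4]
No

Form the augmented matrix and row-reduce:
[v₁|v₂|w] = 
  [  0,  -3,  -3]
  [  2,   2,   4]
  [  2,   0,  -4]
Swap R1 ↔ R2
R3 → R3 - (1)·R1
R3 → R3 - (2/3)·R2
REF = 
  [  2,   2,   4]
  [  0,  -3,  -3]
  [  0,   0,  -6]

Row 3 reads [0 0 | -6], i.e. 0 = -6, so the system is inconsistent and w ∉ span{v₁, v₂}.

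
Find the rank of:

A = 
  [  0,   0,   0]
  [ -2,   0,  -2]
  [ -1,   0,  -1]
rank(A) = 1

Row reduce:
Swap R1 ↔ R2
R3 → R3 - (1/2)·R1
REF = 
  [ -2,   0,  -2]
  [  0,   0,   0]
  [  0,   0,   0]
Pivot columns: 1 → 1 pivot.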